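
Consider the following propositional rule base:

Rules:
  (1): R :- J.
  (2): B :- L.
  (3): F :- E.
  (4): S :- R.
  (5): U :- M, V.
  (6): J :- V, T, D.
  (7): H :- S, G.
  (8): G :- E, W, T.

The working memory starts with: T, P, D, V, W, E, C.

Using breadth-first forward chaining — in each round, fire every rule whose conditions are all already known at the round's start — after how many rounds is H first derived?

4

Round 1 — (3), (6), (8), derive F, J, G.
Round 2 — (1), derive R.
Round 3 — (4), derive S.
Round 4 — (7), derive H.
H first appears in round 4.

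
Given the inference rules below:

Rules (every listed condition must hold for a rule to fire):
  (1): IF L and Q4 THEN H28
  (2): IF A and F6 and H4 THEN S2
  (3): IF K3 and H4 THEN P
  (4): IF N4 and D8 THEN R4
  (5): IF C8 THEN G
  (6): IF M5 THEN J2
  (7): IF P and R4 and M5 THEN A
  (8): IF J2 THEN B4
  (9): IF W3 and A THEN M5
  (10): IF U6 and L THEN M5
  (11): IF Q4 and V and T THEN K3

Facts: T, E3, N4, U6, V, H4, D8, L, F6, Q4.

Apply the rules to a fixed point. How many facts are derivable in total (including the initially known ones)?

[1] (1) [IF L and Q4 THEN H28]; (4) [IF N4 and D8 THEN R4]; (10) [IF U6 and L THEN M5]; (11) [IF Q4 and V and T THEN K3]. ⇒ new: H28, R4, M5, K3.
[2] (3) [IF K3 and H4 THEN P]; (6) [IF M5 THEN J2]. ⇒ new: P, J2.
[3] (7) [IF P and R4 and M5 THEN A]; (8) [IF J2 THEN B4]. ⇒ new: A, B4.
[4] (2) [IF A and F6 and H4 THEN S2]. ⇒ new: S2.
Closure: {A, B4, D8, E3, F6, H28, H4, J2, K3, L, M5, N4, P, Q4, R4, S2, T, U6, V} — 19 facts.

19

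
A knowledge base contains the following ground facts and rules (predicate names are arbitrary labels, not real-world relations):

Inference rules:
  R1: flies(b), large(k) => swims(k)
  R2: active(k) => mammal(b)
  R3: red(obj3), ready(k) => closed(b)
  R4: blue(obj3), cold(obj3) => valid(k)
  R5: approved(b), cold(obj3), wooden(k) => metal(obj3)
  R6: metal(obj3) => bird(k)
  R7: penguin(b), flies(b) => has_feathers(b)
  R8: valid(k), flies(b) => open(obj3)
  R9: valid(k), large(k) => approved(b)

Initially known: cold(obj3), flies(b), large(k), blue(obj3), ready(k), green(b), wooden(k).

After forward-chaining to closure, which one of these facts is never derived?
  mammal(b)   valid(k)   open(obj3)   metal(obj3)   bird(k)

Round 1: R1 [flies(b), large(k) => swims(k)]; R4 [blue(obj3), cold(obj3) => valid(k)]. Adds swims(k), valid(k).
Round 2: R8 [valid(k), flies(b) => open(obj3)]; R9 [valid(k), large(k) => approved(b)]. Adds open(obj3), approved(b).
Round 3: R5 [approved(b), cold(obj3), wooden(k) => metal(obj3)]. Adds metal(obj3).
Round 4: R6 [metal(obj3) => bird(k)]. Adds bird(k).
Derived: bird(k) (round 4), metal(obj3) (round 3), valid(k) (round 1), open(obj3) (round 2). mammal(b) never appears in any round.

mammal(b)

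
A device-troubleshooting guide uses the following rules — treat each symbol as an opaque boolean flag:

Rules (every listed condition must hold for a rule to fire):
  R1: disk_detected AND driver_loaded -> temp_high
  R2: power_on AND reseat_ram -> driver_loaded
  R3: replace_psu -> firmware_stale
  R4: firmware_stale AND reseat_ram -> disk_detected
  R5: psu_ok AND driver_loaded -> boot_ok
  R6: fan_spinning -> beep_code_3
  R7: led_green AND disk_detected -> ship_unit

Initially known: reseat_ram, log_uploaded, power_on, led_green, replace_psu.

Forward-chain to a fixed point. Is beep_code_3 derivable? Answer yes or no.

no

Round 1 — R2, R3, derive driver_loaded, firmware_stale.
Round 2 — R4, derive disk_detected.
Round 3 — R1, R7, derive temp_high, ship_unit.
Fixed point reached. beep_code_3 is concluded only by R6; R6 needs fan_spinning (never derived).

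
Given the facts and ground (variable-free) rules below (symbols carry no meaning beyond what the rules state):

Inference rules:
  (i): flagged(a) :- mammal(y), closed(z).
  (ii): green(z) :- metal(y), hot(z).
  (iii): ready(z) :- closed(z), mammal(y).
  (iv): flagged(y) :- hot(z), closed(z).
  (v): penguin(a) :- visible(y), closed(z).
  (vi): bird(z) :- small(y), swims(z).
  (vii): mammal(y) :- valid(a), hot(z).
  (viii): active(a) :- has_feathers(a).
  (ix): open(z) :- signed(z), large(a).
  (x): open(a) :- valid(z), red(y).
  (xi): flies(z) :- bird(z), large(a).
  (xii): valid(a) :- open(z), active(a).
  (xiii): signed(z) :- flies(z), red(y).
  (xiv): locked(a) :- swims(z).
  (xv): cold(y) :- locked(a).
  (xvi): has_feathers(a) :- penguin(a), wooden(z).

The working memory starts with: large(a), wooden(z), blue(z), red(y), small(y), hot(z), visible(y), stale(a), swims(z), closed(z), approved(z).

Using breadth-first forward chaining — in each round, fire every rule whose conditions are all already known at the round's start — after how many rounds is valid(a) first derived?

[1] (iv) [flagged(y) :- hot(z), closed(z).]; (v) [penguin(a) :- visible(y), closed(z).]; (vi) [bird(z) :- small(y), swims(z).]; (xiv) [locked(a) :- swims(z).]. ⇒ new: flagged(y), penguin(a), bird(z), locked(a).
[2] (xi) [flies(z) :- bird(z), large(a).]; (xv) [cold(y) :- locked(a).]; (xvi) [has_feathers(a) :- penguin(a), wooden(z).]. ⇒ new: flies(z), cold(y), has_feathers(a).
[3] (viii) [active(a) :- has_feathers(a).]; (xiii) [signed(z) :- flies(z), red(y).]. ⇒ new: active(a), signed(z).
[4] (ix) [open(z) :- signed(z), large(a).]. ⇒ new: open(z).
[5] (xii) [valid(a) :- open(z), active(a).]. ⇒ new: valid(a).
valid(a) first appears in round 5.

5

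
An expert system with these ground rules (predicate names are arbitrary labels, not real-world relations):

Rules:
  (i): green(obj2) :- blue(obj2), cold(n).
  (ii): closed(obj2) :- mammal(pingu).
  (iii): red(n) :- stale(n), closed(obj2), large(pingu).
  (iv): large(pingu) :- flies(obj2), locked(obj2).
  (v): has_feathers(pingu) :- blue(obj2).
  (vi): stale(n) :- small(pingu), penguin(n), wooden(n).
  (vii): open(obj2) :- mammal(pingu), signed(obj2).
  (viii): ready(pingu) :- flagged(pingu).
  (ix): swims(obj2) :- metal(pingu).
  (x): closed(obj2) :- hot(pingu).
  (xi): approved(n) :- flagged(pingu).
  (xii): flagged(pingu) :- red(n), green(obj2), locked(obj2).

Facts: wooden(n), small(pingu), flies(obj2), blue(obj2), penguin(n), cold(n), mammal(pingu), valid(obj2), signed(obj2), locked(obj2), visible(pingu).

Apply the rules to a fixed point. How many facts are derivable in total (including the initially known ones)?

21

Round 1: (i) [green(obj2) :- blue(obj2), cold(n).]; (ii) [closed(obj2) :- mammal(pingu).]; (iv) [large(pingu) :- flies(obj2), locked(obj2).]; (v) [has_feathers(pingu) :- blue(obj2).]; (vi) [stale(n) :- small(pingu), penguin(n), wooden(n).]; (vii) [open(obj2) :- mammal(pingu), signed(obj2).]. Adds green(obj2), closed(obj2), large(pingu), has_feathers(pingu), stale(n), open(obj2).
Round 2: (iii) [red(n) :- stale(n), closed(obj2), large(pingu).]. Adds red(n).
Round 3: (xii) [flagged(pingu) :- red(n), green(obj2), locked(obj2).]. Adds flagged(pingu).
Round 4: (viii) [ready(pingu) :- flagged(pingu).]; (xi) [approved(n) :- flagged(pingu).]. Adds ready(pingu), approved(n).
Closure: {approved(n), blue(obj2), closed(obj2), cold(n), flagged(pingu), flies(obj2), green(obj2), has_feathers(pingu), large(pingu), locked(obj2), mammal(pingu), open(obj2), penguin(n), ready(pingu), red(n), signed(obj2), small(pingu), stale(n), valid(obj2), visible(pingu), wooden(n)} — 21 facts.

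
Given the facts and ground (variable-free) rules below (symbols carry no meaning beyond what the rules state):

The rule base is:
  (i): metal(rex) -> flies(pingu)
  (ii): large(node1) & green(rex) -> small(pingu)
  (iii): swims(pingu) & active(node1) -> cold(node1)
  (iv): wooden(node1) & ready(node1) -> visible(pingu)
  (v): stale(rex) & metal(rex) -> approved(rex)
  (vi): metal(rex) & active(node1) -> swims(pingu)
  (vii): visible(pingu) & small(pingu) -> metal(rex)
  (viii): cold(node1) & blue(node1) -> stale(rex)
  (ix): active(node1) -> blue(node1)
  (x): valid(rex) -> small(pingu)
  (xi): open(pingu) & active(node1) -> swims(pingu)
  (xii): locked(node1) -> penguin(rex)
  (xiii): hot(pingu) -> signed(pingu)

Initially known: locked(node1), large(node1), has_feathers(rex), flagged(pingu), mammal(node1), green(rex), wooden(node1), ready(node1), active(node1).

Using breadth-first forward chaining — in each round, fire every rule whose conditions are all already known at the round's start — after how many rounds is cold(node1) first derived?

Round 1: (ii) [large(node1) & green(rex) -> small(pingu)]; (iv) [wooden(node1) & ready(node1) -> visible(pingu)]; (ix) [active(node1) -> blue(node1)]; (xii) [locked(node1) -> penguin(rex)]. Adds small(pingu), visible(pingu), blue(node1), penguin(rex).
Round 2: (vii) [visible(pingu) & small(pingu) -> metal(rex)]. Adds metal(rex).
Round 3: (i) [metal(rex) -> flies(pingu)]; (vi) [metal(rex) & active(node1) -> swims(pingu)]. Adds flies(pingu), swims(pingu).
Round 4: (iii) [swims(pingu) & active(node1) -> cold(node1)]. Adds cold(node1).
cold(node1) first appears in round 4.

4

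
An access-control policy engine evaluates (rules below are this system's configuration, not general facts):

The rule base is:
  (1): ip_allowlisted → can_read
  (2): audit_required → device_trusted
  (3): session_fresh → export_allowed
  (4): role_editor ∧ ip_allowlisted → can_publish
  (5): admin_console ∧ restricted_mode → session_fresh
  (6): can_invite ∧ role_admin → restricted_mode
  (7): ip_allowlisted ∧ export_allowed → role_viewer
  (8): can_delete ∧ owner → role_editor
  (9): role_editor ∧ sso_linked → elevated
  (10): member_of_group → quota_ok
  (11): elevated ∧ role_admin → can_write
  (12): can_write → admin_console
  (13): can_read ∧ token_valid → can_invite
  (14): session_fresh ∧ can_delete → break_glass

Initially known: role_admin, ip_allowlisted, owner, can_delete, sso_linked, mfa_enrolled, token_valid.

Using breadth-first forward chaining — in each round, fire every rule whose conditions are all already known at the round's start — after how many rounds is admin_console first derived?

4

Round 1: (1) [ip_allowlisted → can_read]; (8) [can_delete ∧ owner → role_editor]. New: can_read, role_editor.
Round 2: (4) [role_editor ∧ ip_allowlisted → can_publish]; (9) [role_editor ∧ sso_linked → elevated]; (13) [can_read ∧ token_valid → can_invite]. New: can_publish, elevated, can_invite.
Round 3: (6) [can_invite ∧ role_admin → restricted_mode]; (11) [elevated ∧ role_admin → can_write]. New: restricted_mode, can_write.
Round 4: (12) [can_write → admin_console]. New: admin_console.
admin_console first appears in round 4.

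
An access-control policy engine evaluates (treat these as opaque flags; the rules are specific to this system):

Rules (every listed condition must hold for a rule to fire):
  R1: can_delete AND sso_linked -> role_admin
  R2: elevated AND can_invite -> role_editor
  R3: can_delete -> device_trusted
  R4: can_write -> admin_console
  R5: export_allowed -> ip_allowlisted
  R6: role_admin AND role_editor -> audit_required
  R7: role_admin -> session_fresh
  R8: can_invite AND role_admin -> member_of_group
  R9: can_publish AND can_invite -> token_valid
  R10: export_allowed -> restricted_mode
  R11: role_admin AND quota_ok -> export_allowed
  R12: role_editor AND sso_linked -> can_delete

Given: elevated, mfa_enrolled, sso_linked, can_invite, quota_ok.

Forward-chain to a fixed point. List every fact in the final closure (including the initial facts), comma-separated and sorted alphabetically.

audit_required, can_delete, can_invite, device_trusted, elevated, export_allowed, ip_allowlisted, member_of_group, mfa_enrolled, quota_ok, restricted_mode, role_admin, role_editor, session_fresh, sso_linked

Round 1: R2 [elevated AND can_invite -> role_editor]. Adds role_editor.
Round 2: R12 [role_editor AND sso_linked -> can_delete]. Adds can_delete.
Round 3: R1 [can_delete AND sso_linked -> role_admin]; R3 [can_delete -> device_trusted]. Adds role_admin, device_trusted.
Round 4: R6 [role_admin AND role_editor -> audit_required]; R7 [role_admin -> session_fresh]; R8 [can_invite AND role_admin -> member_of_group]; R11 [role_admin AND quota_ok -> export_allowed]. Adds audit_required, session_fresh, member_of_group, export_allowed.
Round 5: R5 [export_allowed -> ip_allowlisted]; R10 [export_allowed -> restricted_mode]. Adds ip_allowlisted, restricted_mode.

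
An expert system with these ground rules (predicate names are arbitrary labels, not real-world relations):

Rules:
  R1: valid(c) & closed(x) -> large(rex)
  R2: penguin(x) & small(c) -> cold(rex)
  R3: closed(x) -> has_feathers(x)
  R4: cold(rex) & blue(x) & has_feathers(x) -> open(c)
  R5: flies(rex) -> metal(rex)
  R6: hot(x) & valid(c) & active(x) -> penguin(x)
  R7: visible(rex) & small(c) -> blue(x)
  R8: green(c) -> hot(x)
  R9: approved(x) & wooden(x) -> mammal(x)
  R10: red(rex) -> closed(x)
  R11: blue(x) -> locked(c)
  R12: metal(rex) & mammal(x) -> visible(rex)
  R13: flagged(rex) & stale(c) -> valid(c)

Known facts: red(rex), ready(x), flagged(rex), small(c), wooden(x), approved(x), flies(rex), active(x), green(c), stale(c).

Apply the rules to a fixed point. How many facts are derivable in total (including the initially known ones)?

23

Round 1: R5 [flies(rex) -> metal(rex)]; R8 [green(c) -> hot(x)]; R9 [approved(x) & wooden(x) -> mammal(x)]; R10 [red(rex) -> closed(x)]; R13 [flagged(rex) & stale(c) -> valid(c)]. Adds metal(rex), hot(x), mammal(x), closed(x), valid(c).
Round 2: R1 [valid(c) & closed(x) -> large(rex)]; R3 [closed(x) -> has_feathers(x)]; R6 [hot(x) & valid(c) & active(x) -> penguin(x)]; R12 [metal(rex) & mammal(x) -> visible(rex)]. Adds large(rex), has_feathers(x), penguin(x), visible(rex).
Round 3: R2 [penguin(x) & small(c) -> cold(rex)]; R7 [visible(rex) & small(c) -> blue(x)]. Adds cold(rex), blue(x).
Round 4: R4 [cold(rex) & blue(x) & has_feathers(x) -> open(c)]; R11 [blue(x) -> locked(c)]. Adds open(c), locked(c).
Closure: {active(x), approved(x), blue(x), closed(x), cold(rex), flagged(rex), flies(rex), green(c), has_feathers(x), hot(x), large(rex), locked(c), mammal(x), metal(rex), open(c), penguin(x), ready(x), red(rex), small(c), stale(c), valid(c), visible(rex), wooden(x)} — 23 facts.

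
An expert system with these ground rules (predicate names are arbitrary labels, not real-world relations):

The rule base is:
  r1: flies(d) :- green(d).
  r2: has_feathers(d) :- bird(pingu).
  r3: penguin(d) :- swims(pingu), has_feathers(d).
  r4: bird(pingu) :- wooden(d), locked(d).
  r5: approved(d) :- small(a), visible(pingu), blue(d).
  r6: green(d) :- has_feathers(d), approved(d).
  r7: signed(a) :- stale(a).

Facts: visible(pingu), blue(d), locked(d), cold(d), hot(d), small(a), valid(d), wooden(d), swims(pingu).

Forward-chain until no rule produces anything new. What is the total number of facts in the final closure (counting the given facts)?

[1] r4 [bird(pingu) :- wooden(d), locked(d).]; r5 [approved(d) :- small(a), visible(pingu), blue(d).]. ⇒ new: bird(pingu), approved(d).
[2] r2 [has_feathers(d) :- bird(pingu).]. ⇒ new: has_feathers(d).
[3] r3 [penguin(d) :- swims(pingu), has_feathers(d).]; r6 [green(d) :- has_feathers(d), approved(d).]. ⇒ new: penguin(d), green(d).
[4] r1 [flies(d) :- green(d).]. ⇒ new: flies(d).
Closure: {approved(d), bird(pingu), blue(d), cold(d), flies(d), green(d), has_feathers(d), hot(d), locked(d), penguin(d), small(a), swims(pingu), valid(d), visible(pingu), wooden(d)} — 15 facts.

15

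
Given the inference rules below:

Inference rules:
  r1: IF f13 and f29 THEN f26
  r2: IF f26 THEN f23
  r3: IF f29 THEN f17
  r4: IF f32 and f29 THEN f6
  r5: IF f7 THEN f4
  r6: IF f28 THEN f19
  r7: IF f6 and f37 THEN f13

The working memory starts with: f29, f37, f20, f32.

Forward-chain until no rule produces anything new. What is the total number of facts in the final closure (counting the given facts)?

9

Round 1 fires r3, r4, giving f17, f6.
Round 2 fires r7, giving f13.
Round 3 fires r1, giving f26.
Round 4 fires r2, giving f23.
Closure: {f13, f17, f20, f23, f26, f29, f32, f37, f6} — 9 facts.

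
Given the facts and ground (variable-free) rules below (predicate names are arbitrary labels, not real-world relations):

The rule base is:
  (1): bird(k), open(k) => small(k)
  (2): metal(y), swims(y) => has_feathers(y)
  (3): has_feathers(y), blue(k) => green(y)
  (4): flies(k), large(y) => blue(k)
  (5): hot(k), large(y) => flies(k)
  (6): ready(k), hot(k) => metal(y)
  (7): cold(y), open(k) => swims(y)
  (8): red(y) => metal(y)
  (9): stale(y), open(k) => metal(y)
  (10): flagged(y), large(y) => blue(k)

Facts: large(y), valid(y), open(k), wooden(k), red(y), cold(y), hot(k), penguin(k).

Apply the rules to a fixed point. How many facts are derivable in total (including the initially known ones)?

14

[1] (5) [hot(k), large(y) => flies(k)]; (7) [cold(y), open(k) => swims(y)]; (8) [red(y) => metal(y)]. ⇒ new: flies(k), swims(y), metal(y).
[2] (2) [metal(y), swims(y) => has_feathers(y)]; (4) [flies(k), large(y) => blue(k)]. ⇒ new: has_feathers(y), blue(k).
[3] (3) [has_feathers(y), blue(k) => green(y)]. ⇒ new: green(y).
Closure: {blue(k), cold(y), flies(k), green(y), has_feathers(y), hot(k), large(y), metal(y), open(k), penguin(k), red(y), swims(y), valid(y), wooden(k)} — 14 facts.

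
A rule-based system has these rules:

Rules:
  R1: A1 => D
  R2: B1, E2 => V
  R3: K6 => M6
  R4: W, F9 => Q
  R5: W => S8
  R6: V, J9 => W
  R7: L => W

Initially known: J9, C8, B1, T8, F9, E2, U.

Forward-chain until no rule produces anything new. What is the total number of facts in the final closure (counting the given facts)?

11

Round 1: R2 [B1, E2 => V]. New: V.
Round 2: R6 [V, J9 => W]. New: W.
Round 3: R4 [W, F9 => Q]; R5 [W => S8]. New: Q, S8.
Closure: {B1, C8, E2, F9, J9, Q, S8, T8, U, V, W} — 11 facts.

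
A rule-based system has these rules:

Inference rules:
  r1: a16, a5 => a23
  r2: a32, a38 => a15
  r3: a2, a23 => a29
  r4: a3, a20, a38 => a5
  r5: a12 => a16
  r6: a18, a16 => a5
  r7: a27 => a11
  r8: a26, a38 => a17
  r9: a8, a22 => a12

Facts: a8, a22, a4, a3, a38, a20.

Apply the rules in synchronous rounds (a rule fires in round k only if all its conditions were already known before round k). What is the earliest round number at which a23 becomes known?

3

Round 1 fires r4, r9, giving a5, a12.
Round 2 fires r5, giving a16.
Round 3 fires r1, giving a23.
a23 first appears in round 3.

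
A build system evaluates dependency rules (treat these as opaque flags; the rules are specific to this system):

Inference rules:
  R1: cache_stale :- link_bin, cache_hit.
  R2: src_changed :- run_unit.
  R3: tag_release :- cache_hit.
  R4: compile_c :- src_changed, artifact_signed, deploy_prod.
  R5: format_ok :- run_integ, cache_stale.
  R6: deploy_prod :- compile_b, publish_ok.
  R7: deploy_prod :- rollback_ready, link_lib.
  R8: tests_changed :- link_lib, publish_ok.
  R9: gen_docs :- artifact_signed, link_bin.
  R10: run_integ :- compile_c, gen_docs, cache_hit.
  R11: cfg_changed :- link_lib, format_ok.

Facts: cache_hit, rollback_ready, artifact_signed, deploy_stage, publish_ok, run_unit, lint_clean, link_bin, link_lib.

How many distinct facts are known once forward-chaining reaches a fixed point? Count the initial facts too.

19

Round 1: R1 [cache_stale :- link_bin, cache_hit.]; R2 [src_changed :- run_unit.]; R3 [tag_release :- cache_hit.]; R7 [deploy_prod :- rollback_ready, link_lib.]; R8 [tests_changed :- link_lib, publish_ok.]; R9 [gen_docs :- artifact_signed, link_bin.]. New: cache_stale, src_changed, tag_release, deploy_prod, tests_changed, gen_docs.
Round 2: R4 [compile_c :- src_changed, artifact_signed, deploy_prod.]. New: compile_c.
Round 3: R10 [run_integ :- compile_c, gen_docs, cache_hit.]. New: run_integ.
Round 4: R5 [format_ok :- run_integ, cache_stale.]. New: format_ok.
Round 5: R11 [cfg_changed :- link_lib, format_ok.]. New: cfg_changed.
Closure: {artifact_signed, cache_hit, cache_stale, cfg_changed, compile_c, deploy_prod, deploy_stage, format_ok, gen_docs, link_bin, link_lib, lint_clean, publish_ok, rollback_ready, run_integ, run_unit, src_changed, tag_release, tests_changed} — 19 facts.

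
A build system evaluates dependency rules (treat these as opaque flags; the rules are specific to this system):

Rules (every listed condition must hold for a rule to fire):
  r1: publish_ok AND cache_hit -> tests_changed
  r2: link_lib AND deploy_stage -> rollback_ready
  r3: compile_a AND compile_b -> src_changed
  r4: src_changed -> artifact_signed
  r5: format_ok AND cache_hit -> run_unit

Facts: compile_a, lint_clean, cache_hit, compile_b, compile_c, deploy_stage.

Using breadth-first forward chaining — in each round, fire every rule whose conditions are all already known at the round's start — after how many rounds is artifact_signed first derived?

2

Round 1: r3 [compile_a AND compile_b -> src_changed]. New: src_changed.
Round 2: r4 [src_changed -> artifact_signed]. New: artifact_signed.
artifact_signed first appears in round 2.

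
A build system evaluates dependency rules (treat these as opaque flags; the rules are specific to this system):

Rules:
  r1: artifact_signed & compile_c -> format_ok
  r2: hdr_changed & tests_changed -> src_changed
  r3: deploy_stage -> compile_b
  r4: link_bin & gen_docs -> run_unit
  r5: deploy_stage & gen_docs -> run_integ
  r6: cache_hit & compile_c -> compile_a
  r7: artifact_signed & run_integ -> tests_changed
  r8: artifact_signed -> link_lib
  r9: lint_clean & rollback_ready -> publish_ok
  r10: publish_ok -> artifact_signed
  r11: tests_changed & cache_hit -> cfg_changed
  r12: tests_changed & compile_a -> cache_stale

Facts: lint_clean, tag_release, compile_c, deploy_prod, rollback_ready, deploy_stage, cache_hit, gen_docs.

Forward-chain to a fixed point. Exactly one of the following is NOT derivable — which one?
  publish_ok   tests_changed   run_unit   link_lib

[1] r3 [deploy_stage -> compile_b]; r5 [deploy_stage & gen_docs -> run_integ]; r6 [cache_hit & compile_c -> compile_a]; r9 [lint_clean & rollback_ready -> publish_ok]. ⇒ new: compile_b, run_integ, compile_a, publish_ok.
[2] r10 [publish_ok -> artifact_signed]. ⇒ new: artifact_signed.
[3] r1 [artifact_signed & compile_c -> format_ok]; r7 [artifact_signed & run_integ -> tests_changed]; r8 [artifact_signed -> link_lib]. ⇒ new: format_ok, tests_changed, link_lib.
[4] r11 [tests_changed & cache_hit -> cfg_changed]; r12 [tests_changed & compile_a -> cache_stale]. ⇒ new: cfg_changed, cache_stale.
Derived: link_lib (round 3), tests_changed (round 3), publish_ok (round 1). run_unit never appears in any round.

run_unit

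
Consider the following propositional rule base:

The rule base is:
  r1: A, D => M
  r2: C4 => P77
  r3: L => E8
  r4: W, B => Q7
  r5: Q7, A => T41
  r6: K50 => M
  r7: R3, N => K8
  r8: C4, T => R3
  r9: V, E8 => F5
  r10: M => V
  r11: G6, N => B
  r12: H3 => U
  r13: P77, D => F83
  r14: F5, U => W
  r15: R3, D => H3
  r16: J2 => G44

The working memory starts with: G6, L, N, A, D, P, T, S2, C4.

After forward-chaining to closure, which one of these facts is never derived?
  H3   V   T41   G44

Round 1 fires r1, r2, r3, r8, r11, giving M, P77, E8, R3, B.
Round 2 fires r7, r10, r13, r15, giving K8, V, F83, H3.
Round 3 fires r9, r12, giving F5, U.
Round 4 fires r14, giving W.
Round 5 fires r4, giving Q7.
Round 6 fires r5, giving T41.
Derived: V (round 2), T41 (round 6), H3 (round 2). G44 never appears in any round.

G44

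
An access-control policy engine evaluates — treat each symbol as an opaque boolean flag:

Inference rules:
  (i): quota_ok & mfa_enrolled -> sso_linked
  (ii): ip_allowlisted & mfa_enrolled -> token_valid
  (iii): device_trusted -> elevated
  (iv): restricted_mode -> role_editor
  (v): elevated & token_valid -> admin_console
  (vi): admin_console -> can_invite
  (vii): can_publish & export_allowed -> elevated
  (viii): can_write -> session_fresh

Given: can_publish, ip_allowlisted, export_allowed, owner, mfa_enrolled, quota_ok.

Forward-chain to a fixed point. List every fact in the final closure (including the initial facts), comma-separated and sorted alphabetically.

admin_console, can_invite, can_publish, elevated, export_allowed, ip_allowlisted, mfa_enrolled, owner, quota_ok, sso_linked, token_valid

Round 1 fires (i), (ii), (vii), giving sso_linked, token_valid, elevated.
Round 2 fires (v), giving admin_console.
Round 3 fires (vi), giving can_invite.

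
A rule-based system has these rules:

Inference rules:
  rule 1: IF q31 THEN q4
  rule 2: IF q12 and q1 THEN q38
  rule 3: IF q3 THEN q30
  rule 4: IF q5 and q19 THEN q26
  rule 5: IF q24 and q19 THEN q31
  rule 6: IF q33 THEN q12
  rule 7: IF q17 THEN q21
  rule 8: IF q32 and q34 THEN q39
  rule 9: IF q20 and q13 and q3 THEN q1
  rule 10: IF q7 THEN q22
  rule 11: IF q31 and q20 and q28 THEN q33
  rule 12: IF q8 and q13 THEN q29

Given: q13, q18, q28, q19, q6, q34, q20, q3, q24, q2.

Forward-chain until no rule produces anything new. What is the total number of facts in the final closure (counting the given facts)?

17

Round 1: rule 3 [IF q3 THEN q30]; rule 5 [IF q24 and q19 THEN q31]; rule 9 [IF q20 and q13 and q3 THEN q1]. New: q30, q31, q1.
Round 2: rule 1 [IF q31 THEN q4]; rule 11 [IF q31 and q20 and q28 THEN q33]. New: q4, q33.
Round 3: rule 6 [IF q33 THEN q12]. New: q12.
Round 4: rule 2 [IF q12 and q1 THEN q38]. New: q38.
Closure: {q1, q12, q13, q18, q19, q2, q20, q24, q28, q3, q30, q31, q33, q34, q38, q4, q6} — 17 facts.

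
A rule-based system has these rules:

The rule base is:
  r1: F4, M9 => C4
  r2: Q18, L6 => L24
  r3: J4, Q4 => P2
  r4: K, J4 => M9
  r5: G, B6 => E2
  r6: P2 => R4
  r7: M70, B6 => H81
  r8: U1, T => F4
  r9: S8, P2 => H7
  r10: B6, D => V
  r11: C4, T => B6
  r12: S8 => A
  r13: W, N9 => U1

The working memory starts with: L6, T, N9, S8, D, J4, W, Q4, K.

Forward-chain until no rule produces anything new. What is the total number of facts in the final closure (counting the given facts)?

Round 1: r3 [J4, Q4 => P2]; r4 [K, J4 => M9]; r12 [S8 => A]; r13 [W, N9 => U1]. New: P2, M9, A, U1.
Round 2: r6 [P2 => R4]; r8 [U1, T => F4]; r9 [S8, P2 => H7]. New: R4, F4, H7.
Round 3: r1 [F4, M9 => C4]. New: C4.
Round 4: r11 [C4, T => B6]. New: B6.
Round 5: r10 [B6, D => V]. New: V.
Closure: {A, B6, C4, D, F4, H7, J4, K, L6, M9, N9, P2, Q4, R4, S8, T, U1, V, W} — 19 facts.

19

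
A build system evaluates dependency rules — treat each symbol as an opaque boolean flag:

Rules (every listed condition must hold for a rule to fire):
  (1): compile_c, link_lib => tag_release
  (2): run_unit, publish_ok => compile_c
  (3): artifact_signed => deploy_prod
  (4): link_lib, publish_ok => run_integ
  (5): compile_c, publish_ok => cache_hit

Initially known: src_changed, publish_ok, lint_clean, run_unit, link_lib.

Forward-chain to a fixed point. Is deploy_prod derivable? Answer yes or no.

Round 1 — (2), (4), derive compile_c, run_integ.
Round 2 — (1), (5), derive tag_release, cache_hit.
Fixed point reached. deploy_prod is concluded only by (3); (3) needs artifact_signed (never derived).

no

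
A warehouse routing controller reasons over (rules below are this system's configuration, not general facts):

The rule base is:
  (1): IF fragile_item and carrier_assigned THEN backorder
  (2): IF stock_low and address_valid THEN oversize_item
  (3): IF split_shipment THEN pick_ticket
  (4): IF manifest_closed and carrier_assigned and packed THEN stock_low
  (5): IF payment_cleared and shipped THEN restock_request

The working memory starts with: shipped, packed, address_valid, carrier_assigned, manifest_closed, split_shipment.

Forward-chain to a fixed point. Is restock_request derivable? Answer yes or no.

Round 1: (3) [IF split_shipment THEN pick_ticket]; (4) [IF manifest_closed and carrier_assigned and packed THEN stock_low]. Adds pick_ticket, stock_low.
Round 2: (2) [IF stock_low and address_valid THEN oversize_item]. Adds oversize_item.
Fixed point reached. restock_request is concluded only by (5); (5) needs payment_cleared (never derived).

no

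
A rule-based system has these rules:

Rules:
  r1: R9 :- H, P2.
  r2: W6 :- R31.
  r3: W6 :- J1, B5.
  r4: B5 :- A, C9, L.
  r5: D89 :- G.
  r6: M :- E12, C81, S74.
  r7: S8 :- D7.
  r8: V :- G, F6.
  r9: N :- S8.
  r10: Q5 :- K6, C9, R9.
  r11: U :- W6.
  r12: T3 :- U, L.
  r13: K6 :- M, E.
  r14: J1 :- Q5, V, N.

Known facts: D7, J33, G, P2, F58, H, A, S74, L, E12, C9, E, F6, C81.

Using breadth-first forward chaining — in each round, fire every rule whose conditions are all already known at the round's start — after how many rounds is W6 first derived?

[1] r1 [R9 :- H, P2.]; r4 [B5 :- A, C9, L.]; r5 [D89 :- G.]; r6 [M :- E12, C81, S74.]; r7 [S8 :- D7.]; r8 [V :- G, F6.]. ⇒ new: R9, B5, D89, M, S8, V.
[2] r9 [N :- S8.]; r13 [K6 :- M, E.]. ⇒ new: N, K6.
[3] r10 [Q5 :- K6, C9, R9.]. ⇒ new: Q5.
[4] r14 [J1 :- Q5, V, N.]. ⇒ new: J1.
[5] r3 [W6 :- J1, B5.]. ⇒ new: W6.
W6 first appears in round 5.

5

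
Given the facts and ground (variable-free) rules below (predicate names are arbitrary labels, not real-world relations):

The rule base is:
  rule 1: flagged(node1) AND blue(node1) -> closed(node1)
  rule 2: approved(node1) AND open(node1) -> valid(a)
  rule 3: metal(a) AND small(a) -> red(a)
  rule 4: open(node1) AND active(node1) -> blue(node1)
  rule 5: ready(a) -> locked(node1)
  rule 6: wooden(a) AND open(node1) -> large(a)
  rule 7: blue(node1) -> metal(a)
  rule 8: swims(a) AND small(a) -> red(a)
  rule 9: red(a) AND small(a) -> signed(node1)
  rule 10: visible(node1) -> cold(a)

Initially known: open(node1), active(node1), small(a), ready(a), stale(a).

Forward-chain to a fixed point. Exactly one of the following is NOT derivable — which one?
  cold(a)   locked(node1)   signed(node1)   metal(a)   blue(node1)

Round 1 fires rule 4, rule 5, giving blue(node1), locked(node1).
Round 2 fires rule 7, giving metal(a).
Round 3 fires rule 3, giving red(a).
Round 4 fires rule 9, giving signed(node1).
Derived: locked(node1) (round 1), signed(node1) (round 4), metal(a) (round 2), blue(node1) (round 1). cold(a) never appears in any round.

cold(a)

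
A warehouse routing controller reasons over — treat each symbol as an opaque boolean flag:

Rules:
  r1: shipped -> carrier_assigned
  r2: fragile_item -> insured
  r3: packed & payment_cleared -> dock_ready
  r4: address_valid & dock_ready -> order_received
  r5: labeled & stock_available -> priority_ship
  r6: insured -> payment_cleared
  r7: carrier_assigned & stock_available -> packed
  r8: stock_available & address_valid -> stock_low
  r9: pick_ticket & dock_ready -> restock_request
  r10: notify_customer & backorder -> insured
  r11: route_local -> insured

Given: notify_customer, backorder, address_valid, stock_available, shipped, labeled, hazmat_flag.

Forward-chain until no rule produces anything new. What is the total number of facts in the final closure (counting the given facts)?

15

Round 1 — r1, r5, r8, r10, derive carrier_assigned, priority_ship, stock_low, insured.
Round 2 — r6, r7, derive payment_cleared, packed.
Round 3 — r3, derive dock_ready.
Round 4 — r4, derive order_received.
Closure: {address_valid, backorder, carrier_assigned, dock_ready, hazmat_flag, insured, labeled, notify_customer, order_received, packed, payment_cleared, priority_ship, shipped, stock_available, stock_low} — 15 facts.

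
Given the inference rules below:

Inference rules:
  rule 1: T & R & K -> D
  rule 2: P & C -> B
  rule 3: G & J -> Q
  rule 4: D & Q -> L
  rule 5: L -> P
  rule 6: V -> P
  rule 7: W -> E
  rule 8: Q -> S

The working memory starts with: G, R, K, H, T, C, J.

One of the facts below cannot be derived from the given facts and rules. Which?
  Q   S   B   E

E

[1] rule 1 [T & R & K -> D]; rule 3 [G & J -> Q]. ⇒ new: D, Q.
[2] rule 4 [D & Q -> L]; rule 8 [Q -> S]. ⇒ new: L, S.
[3] rule 5 [L -> P]. ⇒ new: P.
[4] rule 2 [P & C -> B]. ⇒ new: B.
Derived: Q (round 1), B (round 4), S (round 2). E never appears in any round.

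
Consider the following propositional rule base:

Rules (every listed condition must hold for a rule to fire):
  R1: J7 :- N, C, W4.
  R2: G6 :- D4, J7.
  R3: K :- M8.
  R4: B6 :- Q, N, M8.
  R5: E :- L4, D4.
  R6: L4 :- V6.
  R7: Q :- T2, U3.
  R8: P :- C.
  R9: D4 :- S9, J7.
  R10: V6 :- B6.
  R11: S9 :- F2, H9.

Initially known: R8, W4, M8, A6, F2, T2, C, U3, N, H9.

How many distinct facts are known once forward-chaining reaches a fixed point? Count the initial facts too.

21

Round 1: R1 [J7 :- N, C, W4.]; R3 [K :- M8.]; R7 [Q :- T2, U3.]; R8 [P :- C.]; R11 [S9 :- F2, H9.]. Adds J7, K, Q, P, S9.
Round 2: R4 [B6 :- Q, N, M8.]; R9 [D4 :- S9, J7.]. Adds B6, D4.
Round 3: R2 [G6 :- D4, J7.]; R10 [V6 :- B6.]. Adds G6, V6.
Round 4: R6 [L4 :- V6.]. Adds L4.
Round 5: R5 [E :- L4, D4.]. Adds E.
Closure: {A6, B6, C, D4, E, F2, G6, H9, J7, K, L4, M8, N, P, Q, R8, S9, T2, U3, V6, W4} — 21 facts.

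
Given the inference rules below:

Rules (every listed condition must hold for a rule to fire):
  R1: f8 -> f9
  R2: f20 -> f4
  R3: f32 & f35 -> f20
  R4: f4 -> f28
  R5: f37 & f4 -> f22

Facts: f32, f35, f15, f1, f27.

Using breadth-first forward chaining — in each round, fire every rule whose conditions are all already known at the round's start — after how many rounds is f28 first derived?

3

Round 1 fires R3, giving f20.
Round 2 fires R2, giving f4.
Round 3 fires R4, giving f28.
f28 first appears in round 3.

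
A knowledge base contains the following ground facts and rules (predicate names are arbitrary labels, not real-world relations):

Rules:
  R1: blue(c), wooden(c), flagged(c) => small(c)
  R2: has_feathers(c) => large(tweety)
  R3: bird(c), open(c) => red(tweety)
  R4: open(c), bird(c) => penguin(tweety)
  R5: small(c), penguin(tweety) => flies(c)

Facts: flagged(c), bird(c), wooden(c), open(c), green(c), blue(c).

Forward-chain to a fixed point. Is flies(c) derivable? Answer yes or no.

yes

Round 1 — R1, R3, R4, derive small(c), red(tweety), penguin(tweety).
Round 2 — R5, derive flies(c).
flies(c) appears in round 2, so it is derivable.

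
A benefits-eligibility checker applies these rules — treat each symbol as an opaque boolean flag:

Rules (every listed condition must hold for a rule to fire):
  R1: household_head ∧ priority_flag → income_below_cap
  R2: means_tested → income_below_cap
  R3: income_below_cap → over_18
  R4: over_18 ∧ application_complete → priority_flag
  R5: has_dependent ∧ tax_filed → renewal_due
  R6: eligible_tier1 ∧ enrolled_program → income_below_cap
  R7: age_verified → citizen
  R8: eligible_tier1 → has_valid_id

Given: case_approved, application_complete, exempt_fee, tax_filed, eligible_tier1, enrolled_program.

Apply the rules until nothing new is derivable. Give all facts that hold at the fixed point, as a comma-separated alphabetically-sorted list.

application_complete, case_approved, eligible_tier1, enrolled_program, exempt_fee, has_valid_id, income_below_cap, over_18, priority_flag, tax_filed

Round 1 fires R6, R8, giving income_below_cap, has_valid_id.
Round 2 fires R3, giving over_18.
Round 3 fires R4, giving priority_flag.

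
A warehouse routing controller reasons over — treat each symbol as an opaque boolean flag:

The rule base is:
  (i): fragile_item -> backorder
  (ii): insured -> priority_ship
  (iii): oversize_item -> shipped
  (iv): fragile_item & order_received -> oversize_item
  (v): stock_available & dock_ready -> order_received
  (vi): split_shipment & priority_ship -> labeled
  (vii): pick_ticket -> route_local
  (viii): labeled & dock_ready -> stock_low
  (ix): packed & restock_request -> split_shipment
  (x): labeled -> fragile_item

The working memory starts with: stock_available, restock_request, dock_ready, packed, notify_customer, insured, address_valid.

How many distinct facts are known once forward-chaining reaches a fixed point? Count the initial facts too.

Round 1: (ii) [insured -> priority_ship]; (v) [stock_available & dock_ready -> order_received]; (ix) [packed & restock_request -> split_shipment]. New: priority_ship, order_received, split_shipment.
Round 2: (vi) [split_shipment & priority_ship -> labeled]. New: labeled.
Round 3: (viii) [labeled & dock_ready -> stock_low]; (x) [labeled -> fragile_item]. New: stock_low, fragile_item.
Round 4: (i) [fragile_item -> backorder]; (iv) [fragile_item & order_received -> oversize_item]. New: backorder, oversize_item.
Round 5: (iii) [oversize_item -> shipped]. New: shipped.
Closure: {address_valid, backorder, dock_ready, fragile_item, insured, labeled, notify_customer, order_received, oversize_item, packed, priority_ship, restock_request, shipped, split_shipment, stock_available, stock_low} — 16 facts.

16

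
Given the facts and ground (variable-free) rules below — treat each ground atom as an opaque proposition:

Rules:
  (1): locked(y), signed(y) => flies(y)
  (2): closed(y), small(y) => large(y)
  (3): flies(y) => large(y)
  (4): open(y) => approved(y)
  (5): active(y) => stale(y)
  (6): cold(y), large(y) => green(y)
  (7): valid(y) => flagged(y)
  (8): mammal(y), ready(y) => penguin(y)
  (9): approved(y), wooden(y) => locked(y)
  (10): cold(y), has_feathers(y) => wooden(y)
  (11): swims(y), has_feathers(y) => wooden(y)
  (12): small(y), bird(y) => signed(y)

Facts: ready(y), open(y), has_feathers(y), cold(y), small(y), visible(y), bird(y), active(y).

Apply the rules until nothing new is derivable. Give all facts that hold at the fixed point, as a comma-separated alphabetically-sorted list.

Round 1: (4) [open(y) => approved(y)]; (5) [active(y) => stale(y)]; (10) [cold(y), has_feathers(y) => wooden(y)]; (12) [small(y), bird(y) => signed(y)]. Adds approved(y), stale(y), wooden(y), signed(y).
Round 2: (9) [approved(y), wooden(y) => locked(y)]. Adds locked(y).
Round 3: (1) [locked(y), signed(y) => flies(y)]. Adds flies(y).
Round 4: (3) [flies(y) => large(y)]. Adds large(y).
Round 5: (6) [cold(y), large(y) => green(y)]. Adds green(y).

active(y), approved(y), bird(y), cold(y), flies(y), green(y), has_feathers(y), large(y), locked(y), open(y), ready(y), signed(y), small(y), stale(y), visible(y), wooden(y)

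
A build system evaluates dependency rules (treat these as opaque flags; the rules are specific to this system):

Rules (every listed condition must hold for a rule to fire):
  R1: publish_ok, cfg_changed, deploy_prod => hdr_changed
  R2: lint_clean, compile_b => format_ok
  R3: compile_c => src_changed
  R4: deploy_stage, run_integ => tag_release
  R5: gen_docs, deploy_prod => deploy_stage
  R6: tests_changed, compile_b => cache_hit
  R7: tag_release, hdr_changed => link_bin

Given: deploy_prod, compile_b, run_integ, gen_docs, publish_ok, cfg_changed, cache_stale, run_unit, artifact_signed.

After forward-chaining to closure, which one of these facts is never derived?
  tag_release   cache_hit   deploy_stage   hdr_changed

cache_hit

Round 1: R1 [publish_ok, cfg_changed, deploy_prod => hdr_changed]; R5 [gen_docs, deploy_prod => deploy_stage]. New: hdr_changed, deploy_stage.
Round 2: R4 [deploy_stage, run_integ => tag_release]. New: tag_release.
Round 3: R7 [tag_release, hdr_changed => link_bin]. New: link_bin.
Derived: tag_release (round 2), deploy_stage (round 1), hdr_changed (round 1). cache_hit never appears in any round.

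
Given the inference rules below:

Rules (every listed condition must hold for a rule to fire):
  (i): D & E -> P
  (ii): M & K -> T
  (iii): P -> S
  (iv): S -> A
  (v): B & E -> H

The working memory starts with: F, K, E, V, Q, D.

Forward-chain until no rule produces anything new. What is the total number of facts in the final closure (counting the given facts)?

Round 1: (i) [D & E -> P]. Adds P.
Round 2: (iii) [P -> S]. Adds S.
Round 3: (iv) [S -> A]. Adds A.
Closure: {A, D, E, F, K, P, Q, S, V} — 9 facts.

9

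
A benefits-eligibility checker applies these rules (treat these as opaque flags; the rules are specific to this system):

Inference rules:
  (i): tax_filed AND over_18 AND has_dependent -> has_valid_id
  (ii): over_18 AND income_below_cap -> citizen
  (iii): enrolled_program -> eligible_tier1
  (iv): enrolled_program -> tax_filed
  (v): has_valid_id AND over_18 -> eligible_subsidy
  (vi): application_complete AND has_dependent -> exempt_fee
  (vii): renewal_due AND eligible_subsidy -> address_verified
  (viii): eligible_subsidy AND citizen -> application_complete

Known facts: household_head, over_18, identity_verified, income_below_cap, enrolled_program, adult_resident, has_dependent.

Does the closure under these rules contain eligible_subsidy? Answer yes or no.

yes

[1] (ii) [over_18 AND income_below_cap -> citizen]; (iii) [enrolled_program -> eligible_tier1]; (iv) [enrolled_program -> tax_filed]. ⇒ new: citizen, eligible_tier1, tax_filed.
[2] (i) [tax_filed AND over_18 AND has_dependent -> has_valid_id]. ⇒ new: has_valid_id.
[3] (v) [has_valid_id AND over_18 -> eligible_subsidy]. ⇒ new: eligible_subsidy.
[4] (viii) [eligible_subsidy AND citizen -> application_complete]. ⇒ new: application_complete.
[5] (vi) [application_complete AND has_dependent -> exempt_fee]. ⇒ new: exempt_fee.
eligible_subsidy appears in round 3, so it is derivable.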